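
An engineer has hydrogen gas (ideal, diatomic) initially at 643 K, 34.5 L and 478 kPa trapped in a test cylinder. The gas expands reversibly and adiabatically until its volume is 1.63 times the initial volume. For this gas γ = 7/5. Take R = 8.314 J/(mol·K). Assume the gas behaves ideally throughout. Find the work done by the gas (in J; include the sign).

7320 J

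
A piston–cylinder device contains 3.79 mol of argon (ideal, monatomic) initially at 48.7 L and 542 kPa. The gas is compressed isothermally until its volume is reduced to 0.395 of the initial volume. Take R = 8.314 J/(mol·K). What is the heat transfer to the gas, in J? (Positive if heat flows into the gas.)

-24500 J

T₁ = P₁V₁/(nR) = 542×48.7/(3.79×8.314) = 838 K.
Isothermal: T stays 838 K; PV = const ⇒ V₂ = 19.2 L, P₂ = 1370 kPa.
ΔU = 0 (ideal gas, T constant).
W = nRT ln(V₂/V₁) = 3.79×8.314×838×ln(0.395) = -24500 J.
Q = ΔU + W = -24500 J.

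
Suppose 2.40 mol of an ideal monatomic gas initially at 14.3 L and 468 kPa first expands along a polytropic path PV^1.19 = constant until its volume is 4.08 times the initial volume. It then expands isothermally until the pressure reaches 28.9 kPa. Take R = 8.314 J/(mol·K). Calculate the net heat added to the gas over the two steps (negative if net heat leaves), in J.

T₁ = P₁V₁/(nR) = 468×14.3/(2.40×8.314) = 335 K.
Step 1 — Polytropic n=1.19: T₂ = T₁(V₁/V₂)^(n−1) = 335×(0.245)^0.19 = 257 K; P₂ = P₁(V₁/V₂)^n = 87.8 kPa.
W = (P₁V₁−P₂V₂)/(n−1) = (468×14.3−87.8×58.3)/0.19 = 8260 J.
ΔU = nCvΔT = 2.40×12.5×(257−335) = -2350 J.
Q = ΔU + W = 5900 J.
State after step 1: P = 87.8 kPa, V = 58.3 L, T = 257 K.
Step 2 — Isothermal: T stays 257 K; PV = const ⇒ V₂ = 177 L, P₂ = 28.9 kPa.
ΔU = 0 (ideal gas, T constant).
W = nRT ln(V₂/V₁) = 2.40×8.314×257×ln(3.04) = 5690 J.
Q = ΔU + W = 5690 J.
Net over both steps: W = 14000 J, Q = 11600 J, ΔU = -2350 J.

11600 J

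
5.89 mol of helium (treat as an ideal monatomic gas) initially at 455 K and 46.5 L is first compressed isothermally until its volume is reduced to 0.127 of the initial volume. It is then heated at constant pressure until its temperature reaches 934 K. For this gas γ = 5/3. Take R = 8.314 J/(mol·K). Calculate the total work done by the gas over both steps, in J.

P₁ = nRT₁/V₁ = 5.89×8.314×455/46.5 = 479 kPa.
Step 1 — Isothermal: T stays 455 K; PV = const ⇒ V₂ = 5.91 L, P₂ = 3770 kPa.
ΔU = 0 (ideal gas, T constant).
W = nRT ln(V₂/V₁) = 5.89×8.314×455×ln(0.127) = -46000 J.
Q = ΔU + W = -46000 J.
State after step 1: P = 3770 kPa, V = 5.91 L, T = 455 K.
Step 2 — Isobaric: P stays 3770 kPa; V/T = const ⇒ T₂ = 934 K, V₂ = 12.1 L.
W = PΔV = 3770×(12.1−5.91) kPa·L = 23500 J.
ΔU = nCvΔT = 5.89×12.5×(934−455) = 35200 J.
Q = ΔU + W = nCpΔT = 58600 J.
Net over both steps: W = -22500 J, Q = 12700 J, ΔU = 35200 J.

-22500 J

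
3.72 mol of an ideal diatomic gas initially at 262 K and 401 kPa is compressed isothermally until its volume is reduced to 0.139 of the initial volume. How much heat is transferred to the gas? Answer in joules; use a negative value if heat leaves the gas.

-16000 J

V₁ = nRT₁/P₁ = 3.72×8.314×262/401 = 20.2 L.
Isothermal: T stays 262 K; PV = const ⇒ V₂ = 2.81 L, P₂ = 2880 kPa.
ΔU = 0 (ideal gas, T constant).
W = nRT ln(V₂/V₁) = 3.72×8.314×262×ln(0.139) = -16000 J.
Q = ΔU + W = -16000 J.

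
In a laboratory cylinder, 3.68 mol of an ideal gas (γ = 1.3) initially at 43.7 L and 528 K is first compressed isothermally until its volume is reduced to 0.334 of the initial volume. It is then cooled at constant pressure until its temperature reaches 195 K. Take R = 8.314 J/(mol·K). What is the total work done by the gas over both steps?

-27900 J

P₁ = nRT₁/V₁ = 3.68×8.314×528/43.7 = 370 kPa.
Step 1 — Isothermal: T stays 528 K; PV = const ⇒ V₂ = 14.6 L, P₂ = 1110 kPa.
ΔU = 0 (ideal gas, T constant).
W = nRT ln(V₂/V₁) = 3.68×8.314×528×ln(0.334) = -17700 J.
Q = ΔU + W = -17700 J.
State after step 1: P = 1110 kPa, V = 14.6 L, T = 528 K.
Step 2 — Isobaric: P stays 1110 kPa; V/T = const ⇒ T₂ = 195 K, V₂ = 5.39 L.
W = PΔV = 1110×(5.39−14.6) kPa·L = -10200 J.
ΔU = nCvΔT = 3.68×27.7×(195−528) = -34000 J.
Q = ΔU + W = nCpΔT = -44100 J.
Net over both steps: W = -27900 J, Q = -61900 J, ΔU = -34000 J.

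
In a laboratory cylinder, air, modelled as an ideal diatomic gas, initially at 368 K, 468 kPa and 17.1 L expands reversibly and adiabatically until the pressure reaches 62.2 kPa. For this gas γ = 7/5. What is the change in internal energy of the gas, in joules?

n = P₁V₁/(RT₁) = 468×17.1/(8.314×368) = 2.62 mol.
Adiabatic: T₂/T₁ = (P₂/P₁)^((γ−1)/γ) ⇒ T₂ = 368×(0.133)^0.286 = 207 K; V₂ = 72.3 L.
For an ideal gas ΔU = nCvΔT with Cv = (5/2)R = 20.8 J/(mol·K).
ΔU = 2.62×20.8×(207−368) = -8770 J.

-8770 J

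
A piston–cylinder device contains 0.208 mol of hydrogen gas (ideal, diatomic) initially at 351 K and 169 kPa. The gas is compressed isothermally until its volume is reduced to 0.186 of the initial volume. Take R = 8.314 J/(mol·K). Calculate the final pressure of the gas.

V₁ = nRT₁/P₁ = 0.208×8.314×351/169 = 3.59 L.
Isothermal: T stays 351 K; PV = const ⇒ V₂ = 0.668 L, P₂ = 909 kPa.

909 kPa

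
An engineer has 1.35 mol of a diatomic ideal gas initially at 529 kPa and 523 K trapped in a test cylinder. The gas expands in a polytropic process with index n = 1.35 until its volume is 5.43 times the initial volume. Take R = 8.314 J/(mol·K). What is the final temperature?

V₁ = nRT₁/P₁ = 1.35×8.314×523/529 = 11.1 L.
Polytropic n=1.35: T₂ = T₁(V₁/V₂)^(n−1) = 523×(0.184)^0.35 = 289 K; P₂ = P₁(V₁/V₂)^n = 53.9 kPa.

289 K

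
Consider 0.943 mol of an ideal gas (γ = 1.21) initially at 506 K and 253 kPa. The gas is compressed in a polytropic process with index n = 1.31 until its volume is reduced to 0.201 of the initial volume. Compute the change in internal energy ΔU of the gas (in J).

V₁ = nRT₁/P₁ = 0.943×8.314×506/253 = 15.7 L.
Polytropic n=1.31: T₂ = T₁(V₁/V₂)^(n−1) = 506×(4.98)^0.31 = 832 K; P₂ = P₁(V₁/V₂)^n = 2070 kPa.
For an ideal gas ΔU = nCvΔT with Cv = R/(γ−1) = 39.6 J/(mol·K).
ΔU = 0.943×39.6×(832−506) = 12200 J.

12200 J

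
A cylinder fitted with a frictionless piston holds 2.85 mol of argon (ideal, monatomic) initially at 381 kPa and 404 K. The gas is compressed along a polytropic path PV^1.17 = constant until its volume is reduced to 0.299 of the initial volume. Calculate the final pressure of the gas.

1560 kPa

V₁ = nRT₁/P₁ = 2.85×8.314×404/381 = 25.1 L.
Polytropic n=1.17: T₂ = T₁(V₁/V₂)^(n−1) = 404×(3.34)^0.17 = 496 K; P₂ = P₁(V₁/V₂)^n = 1560 kPa.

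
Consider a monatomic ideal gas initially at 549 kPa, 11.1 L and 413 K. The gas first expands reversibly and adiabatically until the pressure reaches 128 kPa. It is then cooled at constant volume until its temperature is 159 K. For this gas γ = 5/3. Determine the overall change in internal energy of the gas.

n = P₁V₁/(RT₁) = 549×11.1/(8.314×413) = 1.77 mol.
Step 1 — Adiabatic: T₂/T₁ = (P₂/P₁)^((γ−1)/γ) ⇒ T₂ = 413×(0.233)^0.400 = 231 K; V₂ = 26.6 L.
ΔU = nCvΔT = 1.77×12.5×(231−413) = -4040 J.
Q = 0 for an adiabatic process, so W = −ΔU = 4040 J.
State after step 1: P = 128 kPa, V = 26.6 L, T = 231 K.
Step 2 — Isochoric: V stays 26.6 L; P/T = const ⇒ T₂ = 159 K, P₂ = 88.2 kPa.
W = 0 (no volume change).
ΔU = nCvΔT = 1.77×12.5×(159−231) = -1590 J.
Q = ΔU = -1590 J.
Net over both steps: W = 4040 J, Q = -1590 J, ΔU = -5620 J.

-5620 J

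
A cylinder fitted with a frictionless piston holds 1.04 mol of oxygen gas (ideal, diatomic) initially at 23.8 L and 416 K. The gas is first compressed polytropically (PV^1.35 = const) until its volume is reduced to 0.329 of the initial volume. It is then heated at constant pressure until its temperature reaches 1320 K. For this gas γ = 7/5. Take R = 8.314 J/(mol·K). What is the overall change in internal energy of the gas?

19500 J

P₁ = nRT₁/V₁ = 1.04×8.314×416/23.8 = 151 kPa.
Step 1 — Polytropic n=1.35: T₂ = T₁(V₁/V₂)^(n−1) = 416×(3.04)^0.35 = 614 K; P₂ = P₁(V₁/V₂)^n = 678 kPa.
W = (P₁V₁−P₂V₂)/(n−1) = (151×23.8−678×7.83)/0.35 = -4890 J.
ΔU = nCvΔT = 1.04×20.8×(614−416) = 4280 J.
Q = ΔU + W = -611 J.
State after step 1: P = 678 kPa, V = 7.83 L, T = 614 K.
Step 2 — Isobaric: P stays 678 kPa; V/T = const ⇒ T₂ = 1320 K, V₂ = 16.8 L.
W = PΔV = 678×(16.8−7.83) kPa·L = 6110 J.
ΔU = nCvΔT = 1.04×20.8×(1320−614) = 15300 J.
Q = ΔU + W = nCpΔT = 21400 J.
Net over both steps: W = 1220 J, Q = 20800 J, ΔU = 19500 J.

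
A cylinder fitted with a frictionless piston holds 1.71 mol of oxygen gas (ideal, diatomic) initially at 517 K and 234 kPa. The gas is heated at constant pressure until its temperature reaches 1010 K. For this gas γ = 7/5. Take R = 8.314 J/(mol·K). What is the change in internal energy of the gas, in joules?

V₁ = nRT₁/P₁ = 1.71×8.314×517/234 = 31.4 L.
Isobaric: P stays 234 kPa; V/T = const ⇒ T₂ = 1010 K, V₂ = 61.4 L.
For an ideal gas ΔU = nCvΔT with Cv = (5/2)R = 20.8 J/(mol·K).
ΔU = 1.71×20.8×(1010−517) = 17500 J.

17500 J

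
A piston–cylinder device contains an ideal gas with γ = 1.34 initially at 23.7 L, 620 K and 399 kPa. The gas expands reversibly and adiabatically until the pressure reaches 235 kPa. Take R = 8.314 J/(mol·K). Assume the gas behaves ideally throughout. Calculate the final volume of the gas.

35.2 L

Adiabatic: T₂/T₁ = (P₂/P₁)^((γ−1)/γ) ⇒ T₂ = 620×(0.589)^0.254 = 542 K; V₂ = 35.2 L.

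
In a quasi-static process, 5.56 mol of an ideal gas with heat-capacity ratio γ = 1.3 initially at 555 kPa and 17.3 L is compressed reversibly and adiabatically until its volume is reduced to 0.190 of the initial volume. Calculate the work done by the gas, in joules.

T₁ = P₁V₁/(nR) = 555×17.3/(5.56×8.314) = 208 K.
Adiabatic: TV^(γ−1) = const ⇒ T₂ = 208×(5.26)^0.300 = 342 K; PV^γ = const ⇒ P₂ = 4810 kPa.
ΔU = nCvΔT = 5.56×27.7×(342−208) = 20700 J.
Q = 0 for an adiabatic process, so W = −ΔU = -20700 J.

-20700 J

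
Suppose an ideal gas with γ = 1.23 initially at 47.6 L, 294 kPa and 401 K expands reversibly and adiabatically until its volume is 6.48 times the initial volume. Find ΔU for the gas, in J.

-21300 J

n = P₁V₁/(RT₁) = 294×47.6/(8.314×401) = 4.20 mol.
Adiabatic: TV^(γ−1) = const ⇒ T₂ = 401×(0.154)^0.230 = 261 K; PV^γ = const ⇒ P₂ = 29.5 kPa.
For an ideal gas ΔU = nCvΔT with Cv = R/(γ−1) = 36.1 J/(mol·K).
ΔU = 4.20×36.1×(261−401) = -21300 J.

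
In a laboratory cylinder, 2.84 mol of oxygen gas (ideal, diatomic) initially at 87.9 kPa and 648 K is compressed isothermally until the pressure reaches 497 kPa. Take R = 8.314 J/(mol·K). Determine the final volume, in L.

V₁ = nRT₁/P₁ = 2.84×8.314×648/87.9 = 174 L.
Isothermal: T stays 648 K; PV = const ⇒ V₂ = 30.8 L, P₂ = 497 kPa.

30.8 L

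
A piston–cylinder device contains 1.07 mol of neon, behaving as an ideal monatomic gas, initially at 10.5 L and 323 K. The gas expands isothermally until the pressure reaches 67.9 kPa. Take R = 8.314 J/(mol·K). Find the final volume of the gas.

P₁ = nRT₁/V₁ = 1.07×8.314×323/10.5 = 274 kPa.
Isothermal: T stays 323 K; PV = const ⇒ V₂ = 42.3 L, P₂ = 67.9 kPa.

42.3 L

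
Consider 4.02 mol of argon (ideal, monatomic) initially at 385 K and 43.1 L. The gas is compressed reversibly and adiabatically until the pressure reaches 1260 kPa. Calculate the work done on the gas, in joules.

P₁ = nRT₁/V₁ = 4.02×8.314×385/43.1 = 299 kPa.
Adiabatic: T₂/T₁ = (P₂/P₁)^((γ−1)/γ) ⇒ T₂ = 385×(4.22)^0.400 = 685 K; V₂ = 18.2 L.
ΔU = nCvΔT = 4.02×12.5×(685−385) = 15000 J.
Q = 0 for an adiabatic process, so W = −ΔU = -15000 J.
Work done on the gas = −W_by = 15000 J.

15000 J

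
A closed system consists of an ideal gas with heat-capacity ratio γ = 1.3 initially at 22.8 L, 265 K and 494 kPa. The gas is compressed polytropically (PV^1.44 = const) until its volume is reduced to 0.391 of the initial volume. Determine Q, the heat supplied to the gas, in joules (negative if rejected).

n = P₁V₁/(RT₁) = 494×22.8/(8.314×265) = 5.11 mol.
Polytropic n=1.44: T₂ = T₁(V₁/V₂)^(n−1) = 265×(2.56)^0.44 = 401 K; P₂ = P₁(V₁/V₂)^n = 1910 kPa.
W = (P₁V₁−P₂V₂)/(n−1) = (494×22.8−1910×8.91)/0.44 = -13100 J.
ΔU = nCvΔT = 5.11×27.7×(401−265) = 19200 J.
Q = ΔU + W = 6110 J.

6110 J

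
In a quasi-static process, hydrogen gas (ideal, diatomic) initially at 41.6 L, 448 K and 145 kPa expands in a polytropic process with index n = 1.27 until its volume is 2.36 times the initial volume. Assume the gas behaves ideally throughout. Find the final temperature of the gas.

Polytropic n=1.27: T₂ = T₁(V₁/V₂)^(n−1) = 448×(0.424)^0.27 = 355 K; P₂ = P₁(V₁/V₂)^n = 48.7 kPa.

355 K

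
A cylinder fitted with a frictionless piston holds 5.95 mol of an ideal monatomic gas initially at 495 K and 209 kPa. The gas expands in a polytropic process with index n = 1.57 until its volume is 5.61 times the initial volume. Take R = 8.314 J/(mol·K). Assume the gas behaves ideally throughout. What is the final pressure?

V₁ = nRT₁/P₁ = 5.95×8.314×495/209 = 117 L.
Polytropic n=1.57: T₂ = T₁(V₁/V₂)^(n−1) = 495×(0.178)^0.57 = 185 K; P₂ = P₁(V₁/V₂)^n = 13.9 kPa.

13.9 kPa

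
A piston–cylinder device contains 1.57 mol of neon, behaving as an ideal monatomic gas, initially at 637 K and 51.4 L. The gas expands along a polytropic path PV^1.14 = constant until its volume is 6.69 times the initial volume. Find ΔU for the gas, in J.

-2910 J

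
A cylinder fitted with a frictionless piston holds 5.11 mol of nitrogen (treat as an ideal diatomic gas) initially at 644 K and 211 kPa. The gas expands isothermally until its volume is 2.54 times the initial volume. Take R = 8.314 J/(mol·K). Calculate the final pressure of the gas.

V₁ = nRT₁/P₁ = 5.11×8.314×644/211 = 130 L.
Isothermal: T stays 644 K; PV = const ⇒ V₂ = 329 L, P₂ = 83.1 kPa.

83.1 kPa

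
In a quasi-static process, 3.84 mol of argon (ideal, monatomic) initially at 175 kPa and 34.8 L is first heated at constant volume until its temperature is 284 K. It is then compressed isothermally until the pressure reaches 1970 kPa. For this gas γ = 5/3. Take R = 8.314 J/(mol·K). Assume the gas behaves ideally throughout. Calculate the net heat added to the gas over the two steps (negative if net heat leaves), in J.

T₁ = P₁V₁/(nR) = 175×34.8/(3.84×8.314) = 191 K.
Step 1 — Isochoric: V stays 34.8 L; P/T = const ⇒ T₂ = 284 K, P₂ = 261 kPa.
W = 0 (no volume change).
ΔU = nCvΔT = 3.84×12.5×(284−191) = 4470 J.
Q = ΔU = 4470 J.
State after step 1: P = 261 kPa, V = 34.8 L, T = 284 K.
Step 2 — Isothermal: T stays 284 K; PV = const ⇒ V₂ = 4.60 L, P₂ = 1970 kPa.
ΔU = 0 (ideal gas, T constant).
W = nRT ln(V₂/V₁) = 3.84×8.314×284×ln(0.132) = -18300 J.
Q = ΔU + W = -18300 J.
Net over both steps: W = -18300 J, Q = -13900 J, ΔU = 4470 J.

-13900 J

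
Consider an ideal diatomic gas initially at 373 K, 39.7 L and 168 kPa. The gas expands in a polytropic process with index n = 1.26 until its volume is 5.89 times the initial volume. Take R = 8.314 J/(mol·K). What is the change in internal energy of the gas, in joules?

n = P₁V₁/(RT₁) = 168×39.7/(8.314×373) = 2.15 mol.
Polytropic n=1.26: T₂ = T₁(V₁/V₂)^(n−1) = 373×(0.170)^0.26 = 235 K; P₂ = P₁(V₁/V₂)^n = 18.0 kPa.
For an ideal gas ΔU = nCvΔT with Cv = (5/2)R = 20.8 J/(mol·K).
ΔU = 2.15×20.8×(235−373) = -6160 J.

-6160 J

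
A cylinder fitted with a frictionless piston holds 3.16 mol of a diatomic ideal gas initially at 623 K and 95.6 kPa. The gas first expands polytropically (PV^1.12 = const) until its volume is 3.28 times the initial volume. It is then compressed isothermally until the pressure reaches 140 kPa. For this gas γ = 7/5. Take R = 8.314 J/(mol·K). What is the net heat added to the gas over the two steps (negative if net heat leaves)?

V₁ = nRT₁/P₁ = 3.16×8.314×623/95.6 = 171 L.
Step 1 — Polytropic n=1.12: T₂ = T₁(V₁/V₂)^(n−1) = 623×(0.305)^0.12 = 540 K; P₂ = P₁(V₁/V₂)^n = 25.3 kPa.
W = (P₁V₁−P₂V₂)/(n−1) = (95.6×171−25.3×562)/0.12 = 18100 J.
ΔU = nCvΔT = 3.16×20.8×(540−623) = -5440 J.
Q = ΔU + W = 12700 J.
State after step 1: P = 25.3 kPa, V = 562 L, T = 540 K.
Step 2 — Isothermal: T stays 540 K; PV = const ⇒ V₂ = 101 L, P₂ = 140 kPa.
ΔU = 0 (ideal gas, T constant).
W = nRT ln(V₂/V₁) = 3.16×8.314×540×ln(0.181) = -24300 J.
Q = ΔU + W = -24300 J.
Net over both steps: W = -6180 J, Q = -11600 J, ΔU = -5440 J.

-11600 J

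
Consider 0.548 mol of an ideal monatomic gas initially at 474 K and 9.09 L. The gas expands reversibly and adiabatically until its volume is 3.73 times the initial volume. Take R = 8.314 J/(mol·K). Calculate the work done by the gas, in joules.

P₁ = nRT₁/V₁ = 0.548×8.314×474/9.09 = 238 kPa.
Adiabatic: TV^(γ−1) = const ⇒ T₂ = 474×(0.268)^0.667 = 197 K; PV^γ = const ⇒ P₂ = 26.5 kPa.
ΔU = nCvΔT = 0.548×12.5×(197−474) = -1890 J.
Q = 0 for an adiabatic process, so W = −ΔU = 1890 J.

1890 J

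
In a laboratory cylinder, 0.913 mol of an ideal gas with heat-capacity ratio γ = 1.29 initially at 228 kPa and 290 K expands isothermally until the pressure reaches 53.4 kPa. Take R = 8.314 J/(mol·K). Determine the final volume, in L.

41.2 L

V₁ = nRT₁/P₁ = 0.913×8.314×290/228 = 9.65 L.
Isothermal: T stays 290 K; PV = const ⇒ V₂ = 41.2 L, P₂ = 53.4 kPa.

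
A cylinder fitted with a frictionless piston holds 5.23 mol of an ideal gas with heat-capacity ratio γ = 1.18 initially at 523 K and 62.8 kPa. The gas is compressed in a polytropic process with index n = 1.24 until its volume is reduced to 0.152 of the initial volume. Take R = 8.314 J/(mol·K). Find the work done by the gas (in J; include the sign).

V₁ = nRT₁/P₁ = 5.23×8.314×523/62.8 = 362 L.
Polytropic n=1.24: T₂ = T₁(V₁/V₂)^(n−1) = 523×(6.58)^0.24 = 822 K; P₂ = P₁(V₁/V₂)^n = 649 kPa.
W = (P₁V₁−P₂V₂)/(n−1) = (62.8×362−649×55.0)/0.24 = -54200 J.

-54200 J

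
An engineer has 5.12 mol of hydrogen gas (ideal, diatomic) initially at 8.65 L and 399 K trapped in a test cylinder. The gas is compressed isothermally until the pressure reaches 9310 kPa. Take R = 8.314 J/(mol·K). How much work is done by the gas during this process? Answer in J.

-26400 J

P₁ = nRT₁/V₁ = 5.12×8.314×399/8.65 = 1960 kPa.
Isothermal: T stays 399 K; PV = const ⇒ V₂ = 1.82 L, P₂ = 9310 kPa.
W = nRT ln(V₂/V₁) = 5.12×8.314×399×ln(0.211) = -26400 J.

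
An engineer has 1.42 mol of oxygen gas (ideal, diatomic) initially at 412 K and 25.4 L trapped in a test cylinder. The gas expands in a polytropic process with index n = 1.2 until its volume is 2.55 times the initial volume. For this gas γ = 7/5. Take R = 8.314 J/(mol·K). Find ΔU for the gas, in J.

P₁ = nRT₁/V₁ = 1.42×8.314×412/25.4 = 191 kPa.
Polytropic n=1.2: T₂ = T₁(V₁/V₂)^(n−1) = 412×(0.392)^0.20 = 342 K; P₂ = P₁(V₁/V₂)^n = 62.3 kPa.
For an ideal gas ΔU = nCvΔT with Cv = (5/2)R = 20.8 J/(mol·K).
ΔU = 1.42×20.8×(342−412) = -2080 J.

-2080 J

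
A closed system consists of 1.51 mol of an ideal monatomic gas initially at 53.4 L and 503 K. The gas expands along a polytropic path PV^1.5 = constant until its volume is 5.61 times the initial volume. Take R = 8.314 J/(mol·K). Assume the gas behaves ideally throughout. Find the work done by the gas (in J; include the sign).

7300 J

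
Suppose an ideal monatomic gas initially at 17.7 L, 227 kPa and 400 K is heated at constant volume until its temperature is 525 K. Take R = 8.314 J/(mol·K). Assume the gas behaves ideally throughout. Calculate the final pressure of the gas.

Isochoric: V stays 17.7 L; P/T = const ⇒ T₂ = 525 K, P₂ = 298 kPa.

298 kPa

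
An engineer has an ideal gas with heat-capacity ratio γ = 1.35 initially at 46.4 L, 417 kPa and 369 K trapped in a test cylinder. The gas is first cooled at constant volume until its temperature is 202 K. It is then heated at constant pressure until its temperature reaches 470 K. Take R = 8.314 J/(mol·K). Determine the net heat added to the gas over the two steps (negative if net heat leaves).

n = P₁V₁/(RT₁) = 417×46.4/(8.314×369) = 6.31 mol.
Step 1 — Isochoric: V stays 46.4 L; P/T = const ⇒ T₂ = 202 K, P₂ = 228 kPa.
W = 0 (no volume change).
ΔU = nCvΔT = 6.31×23.8×(202−369) = -25000 J.
Q = ΔU = -25000 J.
State after step 1: P = 228 kPa, V = 46.4 L, T = 202 K.
Step 2 — Isobaric: P stays 228 kPa; V/T = const ⇒ T₂ = 470 K, V₂ = 108 L.
W = PΔV = 228×(108−46.4) kPa·L = 14100 J.
ΔU = nCvΔT = 6.31×23.8×(470−202) = 40200 J.
Q = ΔU + W = nCpΔT = 54200 J.
Net over both steps: W = 14100 J, Q = 29200 J, ΔU = 15100 J.

29200 J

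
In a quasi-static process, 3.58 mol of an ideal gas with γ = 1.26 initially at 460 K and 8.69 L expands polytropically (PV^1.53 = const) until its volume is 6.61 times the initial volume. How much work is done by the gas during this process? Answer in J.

P₁ = nRT₁/V₁ = 3.58×8.314×460/8.69 = 1580 kPa.
Polytropic n=1.53: T₂ = T₁(V₁/V₂)^(n−1) = 460×(0.151)^0.53 = 169 K; P₂ = P₁(V₁/V₂)^n = 87.6 kPa.
W = (P₁V₁−P₂V₂)/(n−1) = (1580×8.69−87.6×57.4)/0.53 = 16300 J.

16300 J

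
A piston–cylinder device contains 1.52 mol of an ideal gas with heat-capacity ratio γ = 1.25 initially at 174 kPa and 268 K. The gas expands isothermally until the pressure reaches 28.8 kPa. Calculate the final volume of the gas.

118 L

V₁ = nRT₁/P₁ = 1.52×8.314×268/174 = 19.5 L.
Isothermal: T stays 268 K; PV = const ⇒ V₂ = 118 L, P₂ = 28.8 kPa.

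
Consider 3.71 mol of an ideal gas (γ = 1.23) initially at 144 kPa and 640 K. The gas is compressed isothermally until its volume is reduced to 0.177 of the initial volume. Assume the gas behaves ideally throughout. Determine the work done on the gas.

V₁ = nRT₁/P₁ = 3.71×8.314×640/144 = 137 L.
Isothermal: T stays 640 K; PV = const ⇒ V₂ = 24.3 L, P₂ = 814 kPa.
W = nRT ln(V₂/V₁) = 3.71×8.314×640×ln(0.177) = -34200 J.
Work done on the gas = −W_by = 34200 J.

34200 J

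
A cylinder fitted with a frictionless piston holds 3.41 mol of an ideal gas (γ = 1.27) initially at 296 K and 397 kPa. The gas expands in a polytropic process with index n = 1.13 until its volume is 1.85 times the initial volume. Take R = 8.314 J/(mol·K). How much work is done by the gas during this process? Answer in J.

4960 J

V₁ = nRT₁/P₁ = 3.41×8.314×296/397 = 21.1 L.
Polytropic n=1.13: T₂ = T₁(V₁/V₂)^(n−1) = 296×(0.541)^0.13 = 273 K; P₂ = P₁(V₁/V₂)^n = 198 kPa.
W = (P₁V₁−P₂V₂)/(n−1) = (397×21.1−198×39.1)/0.13 = 4960 J.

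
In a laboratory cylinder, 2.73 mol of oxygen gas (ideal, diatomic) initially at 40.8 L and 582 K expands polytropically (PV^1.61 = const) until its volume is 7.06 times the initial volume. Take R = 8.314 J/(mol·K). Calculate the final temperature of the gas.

177 K

P₁ = nRT₁/V₁ = 2.73×8.314×582/40.8 = 324 kPa.
Polytropic n=1.61: T₂ = T₁(V₁/V₂)^(n−1) = 582×(0.142)^0.61 = 177 K; P₂ = P₁(V₁/V₂)^n = 13.9 kPa.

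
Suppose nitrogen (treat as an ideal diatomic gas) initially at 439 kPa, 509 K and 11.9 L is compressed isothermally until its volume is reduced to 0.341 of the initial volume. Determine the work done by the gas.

-5620 J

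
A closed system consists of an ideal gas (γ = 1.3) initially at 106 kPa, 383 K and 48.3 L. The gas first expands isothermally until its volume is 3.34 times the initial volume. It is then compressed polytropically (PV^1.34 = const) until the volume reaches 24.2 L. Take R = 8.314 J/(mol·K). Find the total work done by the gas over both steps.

n = P₁V₁/(RT₁) = 106×48.3/(8.314×383) = 1.61 mol.
Step 1 — Isothermal: T stays 383 K; PV = const ⇒ V₂ = 161 L, P₂ = 31.7 kPa.
ΔU = 0 (ideal gas, T constant).
W = nRT ln(V₂/V₁) = 1.61×8.314×383×ln(3.34) = 6170 J.
Q = ΔU + W = 6170 J.
State after step 1: P = 31.7 kPa, V = 161 L, T = 383 K.
Step 2 — Polytropic n=1.34: T₂ = T₁(V₁/V₂)^(n−1) = 383×(6.67)^0.34 = 730 K; P₂ = P₁(V₁/V₂)^n = 403 kPa.
W = (P₁V₁−P₂V₂)/(n−1) = (31.7×161−403×24.2)/0.34 = -13600 J.
ΔU = nCvΔT = 1.61×27.7×(730−383) = 15500 J.
Q = ΔU + W = 1820 J.
Net over both steps: W = -7470 J, Q = 7990 J, ΔU = 15500 J.

-7470 J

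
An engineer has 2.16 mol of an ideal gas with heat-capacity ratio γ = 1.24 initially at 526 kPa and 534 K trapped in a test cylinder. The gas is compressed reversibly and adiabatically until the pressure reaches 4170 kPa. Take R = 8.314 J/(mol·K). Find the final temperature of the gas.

V₁ = nRT₁/P₁ = 2.16×8.314×534/526 = 18.2 L.
Adiabatic: T₂/T₁ = (P₂/P₁)^((γ−1)/γ) ⇒ T₂ = 534×(7.93)^0.194 = 797 K; V₂ = 3.43 L.

797 K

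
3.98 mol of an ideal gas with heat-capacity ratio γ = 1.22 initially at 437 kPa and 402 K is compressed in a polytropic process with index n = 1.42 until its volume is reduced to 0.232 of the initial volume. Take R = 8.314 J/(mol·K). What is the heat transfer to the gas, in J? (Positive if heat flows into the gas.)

V₁ = nRT₁/P₁ = 3.98×8.314×402/437 = 30.4 L.
Polytropic n=1.42: T₂ = T₁(V₁/V₂)^(n−1) = 402×(4.31)^0.42 = 743 K; P₂ = P₁(V₁/V₂)^n = 3480 kPa.
W = (P₁V₁−P₂V₂)/(n−1) = (437×30.4−3480×7.06)/0.42 = -26800 J.
ΔU = nCvΔT = 3.98×37.8×(743−402) = 51200 J.
Q = ΔU + W = 24400 J.

24400 J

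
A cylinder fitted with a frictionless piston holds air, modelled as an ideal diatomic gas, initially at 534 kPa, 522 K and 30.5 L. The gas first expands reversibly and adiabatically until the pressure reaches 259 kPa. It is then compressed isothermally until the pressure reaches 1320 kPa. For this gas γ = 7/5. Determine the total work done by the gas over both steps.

n = P₁V₁/(RT₁) = 534×30.5/(8.314×522) = 3.75 mol.
Step 1 — Adiabatic: T₂/T₁ = (P₂/P₁)^((γ−1)/γ) ⇒ T₂ = 522×(0.485)^0.286 = 425 K; V₂ = 51.1 L.
ΔU = nCvΔT = 3.75×20.8×(425−522) = -7600 J.
Q = 0 for an adiabatic process, so W = −ΔU = 7600 J.
State after step 1: P = 259 kPa, V = 51.1 L, T = 425 K.
Step 2 — Isothermal: T stays 425 K; PV = const ⇒ V₂ = 10.0 L, P₂ = 1320 kPa.
ΔU = 0 (ideal gas, T constant).
W = nRT ln(V₂/V₁) = 3.75×8.314×425×ln(0.196) = -21600 J.
Q = ΔU + W = -21600 J.
Net over both steps: W = -14000 J, Q = -21600 J, ΔU = -7600 J.

-14000 J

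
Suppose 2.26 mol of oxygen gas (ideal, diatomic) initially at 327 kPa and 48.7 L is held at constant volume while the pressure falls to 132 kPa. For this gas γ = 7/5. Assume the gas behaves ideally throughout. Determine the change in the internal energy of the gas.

T₁ = P₁V₁/(nR) = 327×48.7/(2.26×8.314) = 848 K.
Isochoric: V stays 48.7 L; P/T = const ⇒ T₂ = 342 K, P₂ = 132 kPa.
For an ideal gas ΔU = nCvΔT with Cv = (5/2)R = 20.8 J/(mol·K).
ΔU = 2.26×20.8×(342−848) = -23700 J.

-23700 J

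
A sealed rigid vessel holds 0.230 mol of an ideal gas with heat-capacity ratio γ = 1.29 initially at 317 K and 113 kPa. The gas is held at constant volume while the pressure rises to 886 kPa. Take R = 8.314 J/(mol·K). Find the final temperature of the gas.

2490 K

V₁ = nRT₁/P₁ = 0.230×8.314×317/113 = 5.36 L.
Isochoric: V stays 5.36 L; P/T = const ⇒ T₂ = 2490 K, P₂ = 886 kPa.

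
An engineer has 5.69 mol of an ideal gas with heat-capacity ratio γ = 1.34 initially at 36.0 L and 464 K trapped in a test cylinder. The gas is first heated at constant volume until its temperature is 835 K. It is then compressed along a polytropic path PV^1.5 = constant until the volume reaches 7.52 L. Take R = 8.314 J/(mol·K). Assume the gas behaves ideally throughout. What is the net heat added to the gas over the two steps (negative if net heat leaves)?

95800 J

P₁ = nRT₁/V₁ = 5.69×8.314×464/36.0 = 610 kPa.
Step 1 — Isochoric: V stays 36.0 L; P/T = const ⇒ T₂ = 835 K, P₂ = 1100 kPa.
W = 0 (no volume change).
ΔU = nCvΔT = 5.69×24.5×(835−464) = 51600 J.
Q = ΔU = 51600 J.
State after step 1: P = 1100 kPa, V = 36.0 L, T = 835 K.
Step 2 — Polytropic n=1.5: T₂ = T₁(V₁/V₂)^(n−1) = 835×(4.79)^0.50 = 1830 K; P₂ = P₁(V₁/V₂)^n = 11500 kPa.
W = (P₁V₁−P₂V₂)/(n−1) = (1100×36.0−11500×7.52)/0.50 = -93900 J.
ΔU = nCvΔT = 5.69×24.5×(1830−835) = 138000 J.
Q = ΔU + W = 44200 J.
Net over both steps: W = -93900 J, Q = 95800 J, ΔU = 190000 J.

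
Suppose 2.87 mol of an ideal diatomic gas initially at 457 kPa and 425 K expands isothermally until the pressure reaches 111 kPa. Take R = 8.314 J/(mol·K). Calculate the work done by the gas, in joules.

V₁ = nRT₁/P₁ = 2.87×8.314×425/457 = 22.2 L.
Isothermal: T stays 425 K; PV = const ⇒ V₂ = 91.4 L, P₂ = 111 kPa.
W = nRT ln(V₂/V₁) = 2.87×8.314×425×ln(4.12) = 14400 J.

14400 J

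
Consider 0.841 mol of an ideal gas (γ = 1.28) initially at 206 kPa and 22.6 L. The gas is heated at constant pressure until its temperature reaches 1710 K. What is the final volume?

58.0 L

T₁ = P₁V₁/(nR) = 206×22.6/(0.841×8.314) = 666 K.
Isobaric: P stays 206 kPa; V/T = const ⇒ T₂ = 1710 K, V₂ = 58.0 L.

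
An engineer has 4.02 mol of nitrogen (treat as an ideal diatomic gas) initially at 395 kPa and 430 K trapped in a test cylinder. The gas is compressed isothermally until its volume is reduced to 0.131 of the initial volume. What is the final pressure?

V₁ = nRT₁/P₁ = 4.02×8.314×430/395 = 36.4 L.
Isothermal: T stays 430 K; PV = const ⇒ V₂ = 4.77 L, P₂ = 3020 kPa.

3020 kPa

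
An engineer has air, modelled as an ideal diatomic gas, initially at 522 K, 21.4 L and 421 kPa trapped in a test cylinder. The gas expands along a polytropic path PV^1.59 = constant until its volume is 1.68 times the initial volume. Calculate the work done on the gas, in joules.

-4030 J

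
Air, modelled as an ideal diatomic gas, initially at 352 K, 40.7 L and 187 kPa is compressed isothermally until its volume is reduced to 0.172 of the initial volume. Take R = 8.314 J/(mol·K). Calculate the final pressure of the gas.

Isothermal: T stays 352 K; PV = const ⇒ V₂ = 7.00 L, P₂ = 1090 kPa.

1090 kPa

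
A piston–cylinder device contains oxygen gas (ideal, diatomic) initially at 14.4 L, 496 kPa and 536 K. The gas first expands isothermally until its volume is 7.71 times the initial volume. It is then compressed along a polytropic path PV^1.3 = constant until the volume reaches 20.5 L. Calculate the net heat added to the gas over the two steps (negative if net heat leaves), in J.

10700 J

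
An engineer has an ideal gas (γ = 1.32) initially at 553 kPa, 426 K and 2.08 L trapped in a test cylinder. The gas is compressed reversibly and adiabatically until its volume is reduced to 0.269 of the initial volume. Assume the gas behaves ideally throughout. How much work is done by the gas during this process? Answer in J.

-1880 J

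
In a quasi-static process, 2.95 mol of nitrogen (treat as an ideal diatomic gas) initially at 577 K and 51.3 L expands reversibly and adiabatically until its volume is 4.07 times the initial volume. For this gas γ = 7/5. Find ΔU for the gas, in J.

-15200 J

P₁ = nRT₁/V₁ = 2.95×8.314×577/51.3 = 276 kPa.
Adiabatic: TV^(γ−1) = const ⇒ T₂ = 577×(0.246)^0.400 = 329 K; PV^γ = const ⇒ P₂ = 38.7 kPa.
For an ideal gas ΔU = nCvΔT with Cv = (5/2)R = 20.8 J/(mol·K).
ΔU = 2.95×20.8×(329−577) = -15200 J.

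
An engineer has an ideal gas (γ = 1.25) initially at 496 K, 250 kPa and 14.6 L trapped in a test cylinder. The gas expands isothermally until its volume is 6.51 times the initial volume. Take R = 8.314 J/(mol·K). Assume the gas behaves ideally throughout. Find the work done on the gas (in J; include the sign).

-6840 J

n = P₁V₁/(RT₁) = 250×14.6/(8.314×496) = 0.885 mol.
Isothermal: T stays 496 K; PV = const ⇒ V₂ = 95.0 L, P₂ = 38.4 kPa.
W = nRT ln(V₂/V₁) = 0.885×8.314×496×ln(6.51) = 6840 J.
Work done on the gas = −W_by = -6840 J.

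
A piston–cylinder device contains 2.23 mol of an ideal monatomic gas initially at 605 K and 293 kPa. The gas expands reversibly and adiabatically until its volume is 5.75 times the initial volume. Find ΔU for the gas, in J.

-11600 J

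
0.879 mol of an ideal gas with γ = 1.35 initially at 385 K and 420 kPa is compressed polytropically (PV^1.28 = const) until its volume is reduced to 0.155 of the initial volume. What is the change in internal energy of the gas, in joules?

5510 J

V₁ = nRT₁/P₁ = 0.879×8.314×385/420 = 6.70 L.
Polytropic n=1.28: T₂ = T₁(V₁/V₂)^(n−1) = 385×(6.45)^0.28 = 649 K; P₂ = P₁(V₁/V₂)^n = 4570 kPa.
For an ideal gas ΔU = nCvΔT with Cv = R/(γ−1) = 23.8 J/(mol·K).
ΔU = 0.879×23.8×(649−385) = 5510 J.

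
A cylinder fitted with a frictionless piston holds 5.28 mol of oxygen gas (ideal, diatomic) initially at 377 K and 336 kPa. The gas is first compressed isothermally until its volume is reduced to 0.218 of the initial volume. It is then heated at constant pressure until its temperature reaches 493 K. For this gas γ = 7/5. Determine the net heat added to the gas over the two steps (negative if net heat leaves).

-7390 J

V₁ = nRT₁/P₁ = 5.28×8.314×377/336 = 49.3 L.
Step 1 — Isothermal: T stays 377 K; PV = const ⇒ V₂ = 10.7 L, P₂ = 1540 kPa.
ΔU = 0 (ideal gas, T constant).
W = nRT ln(V₂/V₁) = 5.28×8.314×377×ln(0.218) = -25200 J.
Q = ΔU + W = -25200 J.
State after step 1: P = 1540 kPa, V = 10.7 L, T = 377 K.
Step 2 — Isobaric: P stays 1540 kPa; V/T = const ⇒ T₂ = 493 K, V₂ = 14.0 L.
W = PΔV = 1540×(14.0−10.7) kPa·L = 5090 J.
ΔU = nCvΔT = 5.28×20.8×(493−377) = 12700 J.
Q = ΔU + W = nCpΔT = 17800 J.
Net over both steps: W = -20100 J, Q = -7390 J, ΔU = 12700 J.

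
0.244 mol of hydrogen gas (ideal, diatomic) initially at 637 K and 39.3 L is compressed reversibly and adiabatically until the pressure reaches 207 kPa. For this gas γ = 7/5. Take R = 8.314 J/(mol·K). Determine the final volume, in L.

10.6 L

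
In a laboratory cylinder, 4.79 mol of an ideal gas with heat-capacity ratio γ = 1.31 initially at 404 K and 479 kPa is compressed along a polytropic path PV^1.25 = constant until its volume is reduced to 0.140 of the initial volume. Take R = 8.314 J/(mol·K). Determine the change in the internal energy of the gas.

V₁ = nRT₁/P₁ = 4.79×8.314×404/479 = 33.6 L.
Polytropic n=1.25: T₂ = T₁(V₁/V₂)^(n−1) = 404×(7.14)^0.25 = 660 K; P₂ = P₁(V₁/V₂)^n = 5590 kPa.
For an ideal gas ΔU = nCvΔT with Cv = R/(γ−1) = 26.8 J/(mol·K).
ΔU = 4.79×26.8×(660−404) = 32900 J.

32900 J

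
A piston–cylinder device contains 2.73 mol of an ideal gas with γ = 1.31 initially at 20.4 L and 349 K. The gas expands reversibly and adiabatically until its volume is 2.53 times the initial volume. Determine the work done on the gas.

-6390 J

P₁ = nRT₁/V₁ = 2.73×8.314×349/20.4 = 388 kPa.
Adiabatic: TV^(γ−1) = const ⇒ T₂ = 349×(0.395)^0.310 = 262 K; PV^γ = const ⇒ P₂ = 115 kPa.
ΔU = nCvΔT = 2.73×26.8×(262−349) = -6390 J.
Q = 0 for an adiabatic process, so W = −ΔU = 6390 J.
Work done on the gas = −W_by = -6390 J.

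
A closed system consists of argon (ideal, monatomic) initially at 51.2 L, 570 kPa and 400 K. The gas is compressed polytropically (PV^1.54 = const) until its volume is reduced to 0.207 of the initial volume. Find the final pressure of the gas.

Polytropic n=1.54: T₂ = T₁(V₁/V₂)^(n−1) = 400×(4.83)^0.54 = 936 K; P₂ = P₁(V₁/V₂)^n = 6450 kPa.

6450 kPa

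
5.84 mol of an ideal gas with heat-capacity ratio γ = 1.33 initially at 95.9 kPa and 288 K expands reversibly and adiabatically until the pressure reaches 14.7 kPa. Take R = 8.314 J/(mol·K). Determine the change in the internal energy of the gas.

-15800 J

V₁ = nRT₁/P₁ = 5.84×8.314×288/95.9 = 146 L.
Adiabatic: T₂/T₁ = (P₂/P₁)^((γ−1)/γ) ⇒ T₂ = 288×(0.153)^0.248 = 181 K; V₂ = 597 L.
For an ideal gas ΔU = nCvΔT with Cv = R/(γ−1) = 25.2 J/(mol·K).
ΔU = 5.84×25.2×(181−288) = -15800 J.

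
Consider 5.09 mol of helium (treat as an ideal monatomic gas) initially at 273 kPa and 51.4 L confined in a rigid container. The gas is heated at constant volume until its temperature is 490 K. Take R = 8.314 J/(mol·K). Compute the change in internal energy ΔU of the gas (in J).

10100 J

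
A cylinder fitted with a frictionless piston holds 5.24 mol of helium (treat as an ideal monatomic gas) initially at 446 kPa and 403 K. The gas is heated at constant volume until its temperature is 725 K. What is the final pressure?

V₁ = nRT₁/P₁ = 5.24×8.314×403/446 = 39.4 L.
Isochoric: V stays 39.4 L; P/T = const ⇒ T₂ = 725 K, P₂ = 802 kPa.

802 kPa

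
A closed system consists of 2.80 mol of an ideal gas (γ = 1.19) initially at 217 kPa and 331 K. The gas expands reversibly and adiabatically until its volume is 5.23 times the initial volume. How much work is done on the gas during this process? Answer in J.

V₁ = nRT₁/P₁ = 2.80×8.314×331/217 = 35.5 L.
Adiabatic: TV^(γ−1) = const ⇒ T₂ = 331×(0.191)^0.190 = 242 K; PV^γ = const ⇒ P₂ = 30.3 kPa.
ΔU = nCvΔT = 2.80×43.8×(242−331) = -10900 J.
Q = 0 for an adiabatic process, so W = −ΔU = 10900 J.
Work done on the gas = −W_by = -10900 J.

-10900 J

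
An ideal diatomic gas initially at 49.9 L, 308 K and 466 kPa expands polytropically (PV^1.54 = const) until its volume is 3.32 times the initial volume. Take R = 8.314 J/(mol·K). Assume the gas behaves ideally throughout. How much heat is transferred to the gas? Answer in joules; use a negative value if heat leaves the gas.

-7190 J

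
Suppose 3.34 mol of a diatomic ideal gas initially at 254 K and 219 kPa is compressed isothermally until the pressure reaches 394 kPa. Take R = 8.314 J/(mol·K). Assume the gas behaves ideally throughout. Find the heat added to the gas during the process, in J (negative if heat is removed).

V₁ = nRT₁/P₁ = 3.34×8.314×254/219 = 32.2 L.
Isothermal: T stays 254 K; PV = const ⇒ V₂ = 17.9 L, P₂ = 394 kPa.
ΔU = 0 (ideal gas, T constant).
W = nRT ln(V₂/V₁) = 3.34×8.314×254×ln(0.556) = -4140 J.
Q = ΔU + W = -4140 J.

-4140 J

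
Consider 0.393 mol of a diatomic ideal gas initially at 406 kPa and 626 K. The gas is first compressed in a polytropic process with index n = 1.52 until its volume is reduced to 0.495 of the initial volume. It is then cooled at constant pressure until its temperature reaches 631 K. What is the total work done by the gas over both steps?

V₁ = nRT₁/P₁ = 0.393×8.314×626/406 = 5.04 L.
Step 1 — Polytropic n=1.52: T₂ = T₁(V₁/V₂)^(n−1) = 626×(2.02)^0.52 = 902 K; P₂ = P₁(V₁/V₂)^n = 1180 kPa.
W = (P₁V₁−P₂V₂)/(n−1) = (406×5.04−1180×2.49)/0.52 = -1740 J.
ΔU = nCvΔT = 0.393×20.8×(902−626) = 2260 J.
Q = ΔU + W = 521 J.
State after step 1: P = 1180 kPa, V = 2.49 L, T = 902 K.
Step 2 — Isobaric: P stays 1180 kPa; V/T = const ⇒ T₂ = 631 K, V₂ = 1.74 L.
W = PΔV = 1180×(1.74−2.49) kPa·L = -887 J.
ΔU = nCvΔT = 0.393×20.8×(631−902) = -2220 J.
Q = ΔU + W = nCpΔT = -3100 J.
Net over both steps: W = -2620 J, Q = -2580 J, ΔU = 40.8 J.

-2620 J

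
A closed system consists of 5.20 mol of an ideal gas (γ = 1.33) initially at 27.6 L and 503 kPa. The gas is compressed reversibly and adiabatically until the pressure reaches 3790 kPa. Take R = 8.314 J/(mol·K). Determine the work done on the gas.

27400 J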